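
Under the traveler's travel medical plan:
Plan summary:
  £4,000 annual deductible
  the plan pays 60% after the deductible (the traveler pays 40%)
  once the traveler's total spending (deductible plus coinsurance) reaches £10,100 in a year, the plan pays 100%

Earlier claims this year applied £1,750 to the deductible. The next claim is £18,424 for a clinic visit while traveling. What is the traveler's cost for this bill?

£8,350

£1,750 of the £4,000 deductible is already met, leaving £2,250.
The remaining £16,174 (= £18,424 − £2,250) moves to coinsurance.
Coinsurance: £16,174 × 40% = £6,469.60.
Traveler responsibility before any cap: £2,250 + £6,469.60 = £8,719.60.
Year-to-date out-of-pocket would reach £1,750 + £8,719.60 = £10,469.60, above the £10,100 maximum, so the traveler pays only £10,100 − £1,750 = £8,350.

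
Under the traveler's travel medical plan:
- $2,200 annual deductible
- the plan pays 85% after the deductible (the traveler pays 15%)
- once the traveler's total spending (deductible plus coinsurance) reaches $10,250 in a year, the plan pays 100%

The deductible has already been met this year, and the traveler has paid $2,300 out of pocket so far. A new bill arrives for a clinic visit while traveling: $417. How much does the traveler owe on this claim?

The deductible is already satisfied, so the full bill goes to coinsurance.
Coinsurance: $417 × 15% = $62.55.
Total out-of-pocket so far would be $2,300 + $62.55 = $2,362.55, below the $10,250 cap — no reduction.

$62.55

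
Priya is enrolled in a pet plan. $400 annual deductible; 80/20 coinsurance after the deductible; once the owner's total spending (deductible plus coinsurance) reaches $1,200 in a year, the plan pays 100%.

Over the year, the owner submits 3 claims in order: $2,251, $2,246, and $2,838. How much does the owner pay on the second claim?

Claim 1 — $2,251: deductible takes $400, $1,851 remains; 20% of $1,851 = $370.20. Owner owes $770.20 (running OOP $770.20).
Claim 2 — $2,246: deductible already satisfied, so owner's share is 20% × $2,246 = $449.20. Adding that to $770.20 gives $1,219.40, past the $1,200 cap; owner pays only $1,200 − $770.20 = $429.80.

$429.80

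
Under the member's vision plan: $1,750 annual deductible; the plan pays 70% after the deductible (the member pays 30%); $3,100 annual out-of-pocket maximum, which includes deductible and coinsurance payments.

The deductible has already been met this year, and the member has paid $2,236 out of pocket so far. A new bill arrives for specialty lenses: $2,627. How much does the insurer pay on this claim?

The deductible is already satisfied, so the full bill goes to coinsurance.
Member's 30% share of $2,627 is $788.10.
Total out-of-pocket so far would be $2,236 + $788.10 = $3,024.10, below the $3,100 cap — no reduction.
The plan picks up $2,627 − $788.10 = $1,838.90.

$1,838.90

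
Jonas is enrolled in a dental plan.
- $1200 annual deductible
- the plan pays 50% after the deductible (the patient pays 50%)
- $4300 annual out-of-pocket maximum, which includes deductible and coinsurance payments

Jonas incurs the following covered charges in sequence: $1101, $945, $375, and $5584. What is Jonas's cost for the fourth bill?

$2489.50

Claim 1 — $1101: entire amount goes to the deductible. Patient owes $1101 (running OOP $1101).
Claim 2 — $945: $99 to deductible, leaving $846; coinsurance $846 × 50% = $423. Patient pays $522; OOP now $1623.
Claim 3 — $375: deductible met; 50% of $375 = $187.50. Cost to patient: $187.50. OOP to date $1810.50.
Claim 4 — $5584: deductible already satisfied, so patient's share is 50% × $5584 = $2792. OOP would hit $4602.50 > $4300, so the cap limits the patient to $4300 − $1810.50 = $2489.50.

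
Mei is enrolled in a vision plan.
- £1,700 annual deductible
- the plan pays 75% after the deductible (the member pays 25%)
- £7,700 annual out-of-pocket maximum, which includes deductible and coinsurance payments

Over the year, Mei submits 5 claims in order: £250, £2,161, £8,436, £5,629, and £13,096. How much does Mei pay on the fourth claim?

£1,407.25

#1 (£250): fully absorbed by the deductible. Member pays £250; OOP now £250.
#2 (£2,161): deductible takes £1,450, £711 remains; member's 25% is £177.75. Member pays £1,627.75; OOP now £1,877.75.
#3 (£8,436): deductible already satisfied, so member's share is 25% × £8,436 = £2,109. Member pays £2,109; OOP now £3,986.75.
#4 (£5,629): deductible met; 25% of £5,629 = £1,407.25. Member pays £1,407.25; OOP now £5,394.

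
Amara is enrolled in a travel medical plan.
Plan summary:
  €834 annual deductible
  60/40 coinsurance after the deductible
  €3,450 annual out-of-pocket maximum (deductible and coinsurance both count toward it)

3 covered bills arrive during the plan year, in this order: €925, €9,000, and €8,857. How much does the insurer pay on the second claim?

€6,420.40

#1 (€925): €834 to deductible, leaving €91; traveler's 40% is €36.40. Traveler owes €870.40 (running OOP €870.40). Plan pays €925 − €870.40 = €54.60.
#2 (€9,000): deductible met; 40% of €9,000 = €3,600. Adding that to €870.40 gives €4,470.40, past the €3,450 cap; traveler pays only €3,450 − €870.40 = €2,579.60. Insurer: €9,000 − €2,579.60 = €6,420.40.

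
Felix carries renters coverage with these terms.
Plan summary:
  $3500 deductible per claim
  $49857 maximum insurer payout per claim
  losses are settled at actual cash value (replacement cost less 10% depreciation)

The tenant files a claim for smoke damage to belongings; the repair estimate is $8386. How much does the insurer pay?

At 10% depreciation, ACV = $8386 − $838.60 = $7547.40.
Subtract the deductible: $7547.40 − $3500 = $4047.40.
That's under the $49857 cap, so the insurer reimburses the full $4047.40.

$4047.40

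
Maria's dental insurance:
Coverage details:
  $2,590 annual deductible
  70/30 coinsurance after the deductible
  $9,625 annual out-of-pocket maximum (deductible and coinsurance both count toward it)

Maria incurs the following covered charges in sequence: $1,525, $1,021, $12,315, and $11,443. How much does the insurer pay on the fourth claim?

$8,089.30

Bill 1, $1,525: all of it applies to the deductible. Cost to patient: $1,525. OOP to date $1,525. Insurer: $1,525 − $1,525 = $0.
Bill 2, $1,021: fully absorbed by the deductible. Patient pays $1,021; OOP now $2,546. Plan pays $1,021 − $1,021 = $0.
Bill 3, $12,315: deductible takes $44, $12,271 remains; 30% of $12,271 = $3,681.30. Patient owes $3,725.30 (running OOP $6,271.30). Plan pays $12,315 − $3,725.30 = $8,589.70.
Bill 4, $11,443: 30% coinsurance on $11,443 = $3,432.90. Adding that to $6,271.30 gives $9,704.20, past the $9,625 cap; patient pays only $9,625 − $6,271.30 = $3,353.70. Insurer: $11,443 − $3,353.70 = $8,089.30.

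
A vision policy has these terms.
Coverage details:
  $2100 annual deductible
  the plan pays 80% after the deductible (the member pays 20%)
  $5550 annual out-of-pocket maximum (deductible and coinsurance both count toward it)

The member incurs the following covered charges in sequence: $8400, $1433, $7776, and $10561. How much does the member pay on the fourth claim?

Claim 1 — $8400: deductible takes $2100, $6300 remains; member's 20% is $1260. Member pays $3360; OOP now $3360.
Claim 2 — $1433: deductible already satisfied, so member's share is 20% × $1433 = $286.60. Member owes $286.60 (running OOP $3646.60).
Claim 3 — $7776: deductible met; 20% of $7776 = $1555.20. Cost to member: $1555.20. OOP to date $5201.80.
Claim 4 — $10561: deductible met; 20% of $10561 = $2112.20. Adding that to $5201.80 gives $7314, past the $5550 cap; member pays only $5550 − $5201.80 = $348.20.

$348.20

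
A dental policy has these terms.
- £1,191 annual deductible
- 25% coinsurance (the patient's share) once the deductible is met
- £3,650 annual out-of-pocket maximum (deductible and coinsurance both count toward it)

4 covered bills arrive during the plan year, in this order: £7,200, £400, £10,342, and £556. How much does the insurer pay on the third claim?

£9,485.25

Claim 1 (£7,200): £1,191 to deductible, leaving £6,009; coinsurance £6,009 × 25% = £1,502.25. Patient pays £2,693.25; OOP now £2,693.25. Plan pays £7,200 − £2,693.25 = £4,506.75.
Claim 2 (£400): deductible met; 25% of £400 = £100. Patient owes £100 (running OOP £2,793.25). Insurer: £400 − £100 = £300.
Claim 3 (£10,342): 25% coinsurance on £10,342 = £2,585.50. Adding that to £2,793.25 gives £5,378.75, past the £3,650 cap; patient pays only £3,650 − £2,793.25 = £856.75. Insurer: £10,342 − £856.75 = £9,485.25.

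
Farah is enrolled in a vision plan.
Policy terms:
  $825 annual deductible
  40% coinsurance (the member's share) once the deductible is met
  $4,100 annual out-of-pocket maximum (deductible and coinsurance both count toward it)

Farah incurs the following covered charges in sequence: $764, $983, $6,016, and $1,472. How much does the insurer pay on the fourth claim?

Claim 1 — $764: all of it applies to the deductible. Member pays $764; OOP now $764. Insurer: $764 − $764 = $0.
Claim 2 — $983: deductible takes $61, $922 remains; 40% of $922 = $368.80. Cost to member: $429.80. OOP to date $1,193.80. Plan pays $983 − $429.80 = $553.20.
Claim 3 — $6,016: deductible met; 40% of $6,016 = $2,406.40. Member pays $2,406.40; OOP now $3,600.20. Plan pays $6,016 − $2,406.40 = $3,609.60.
Claim 4 — $1,472: 40% coinsurance on $1,472 = $588.80. That would push OOP to $4,189, over the $4,100 cap, so member pays $4,100 − $3,600.20 = $499.80. Insurer: $1,472 − $499.80 = $972.20.

$972.20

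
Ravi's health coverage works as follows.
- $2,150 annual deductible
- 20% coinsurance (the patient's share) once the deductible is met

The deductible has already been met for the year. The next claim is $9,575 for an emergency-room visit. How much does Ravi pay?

The deductible is already satisfied, so the full bill goes to coinsurance.
Coinsurance: $9,575 × 20% = $1,915.

$1,915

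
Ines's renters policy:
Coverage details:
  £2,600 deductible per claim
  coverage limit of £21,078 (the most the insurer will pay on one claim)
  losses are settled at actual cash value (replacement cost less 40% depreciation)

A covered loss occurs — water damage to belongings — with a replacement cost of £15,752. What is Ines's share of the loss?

Actual cash value after 40% depreciation: £15,752 × 60% = £9,451.20.
Less the £2,600 deductible: £9,451.20 − £2,600 = £6,851.20.
£6,851.20 is within the £21,078 limit, so the insurer pays £6,851.20.
Tenant's share is the uncovered remainder: £15,752 − £6,851.20 = £8,900.80.

£8,900.80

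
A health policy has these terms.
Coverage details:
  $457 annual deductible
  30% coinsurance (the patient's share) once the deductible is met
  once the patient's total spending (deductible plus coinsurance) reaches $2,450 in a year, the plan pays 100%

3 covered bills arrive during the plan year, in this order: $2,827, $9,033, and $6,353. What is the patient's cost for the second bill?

Claim 1 — $2,827: deductible takes $457, $2,370 remains; 30% of $2,370 = $711. Patient pays $1,168; OOP now $1,168.
Claim 2 — $9,033: deductible already satisfied, so patient's share is 30% × $9,033 = $2,709.90. OOP would hit $3,877.90 > $2,450, so the cap limits the patient to $2,450 − $1,168 = $1,282.

$1,282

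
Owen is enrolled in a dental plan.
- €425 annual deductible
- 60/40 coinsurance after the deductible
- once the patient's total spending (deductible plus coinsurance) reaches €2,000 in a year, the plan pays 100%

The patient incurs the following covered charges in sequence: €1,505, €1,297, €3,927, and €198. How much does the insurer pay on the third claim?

€3,302.80

#1 (€1,505): €425 finishes the deductible; €1,080 goes to coinsurance; patient's 40% is €432. Patient pays €857; OOP now €857. Plan pays €1,505 − €857 = €648.
#2 (€1,297): deductible met; 40% of €1,297 = €518.80. Patient owes €518.80 (running OOP €1,375.80). Plan pays €1,297 − €518.80 = €778.20.
#3 (€3,927): deductible met; 40% of €3,927 = €1,570.80. OOP would hit €2,946.60 > €2,000, so the cap limits the patient to €2,000 − €1,375.80 = €624.20. Plan pays €3,927 − €624.20 = €3,302.80.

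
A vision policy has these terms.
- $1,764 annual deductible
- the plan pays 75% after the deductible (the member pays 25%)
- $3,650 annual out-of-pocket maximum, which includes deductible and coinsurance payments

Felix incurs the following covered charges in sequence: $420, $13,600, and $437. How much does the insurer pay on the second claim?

$10,370

Claim 1 ($420): entire amount goes to the deductible. Member pays $420; OOP now $420. Plan pays $420 − $420 = $0.
Claim 2 ($13,600): deductible takes $1,344, $12,256 remains; 25% of $12,256 = $3,064. Together that's $1,344 + $3,064 = $4,408. OOP would hit $4,828 > $3,650, so the cap limits the member to $3,650 − $420 = $3,230. Insurer: $13,600 − $3,230 = $10,370.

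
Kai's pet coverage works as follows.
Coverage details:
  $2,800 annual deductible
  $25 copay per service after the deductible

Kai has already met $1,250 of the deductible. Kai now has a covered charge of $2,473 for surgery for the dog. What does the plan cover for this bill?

Remaining deductible: $2,800 − $1,250 = $1,550.
That leaves $2,473 − $1,550 = $923 for the copay.
Copay on this service: $25.
So the owner owes $1,550 + $25 = $1,575.
The insurer covers the remainder: $2,473 − $1,575 = $898.

$898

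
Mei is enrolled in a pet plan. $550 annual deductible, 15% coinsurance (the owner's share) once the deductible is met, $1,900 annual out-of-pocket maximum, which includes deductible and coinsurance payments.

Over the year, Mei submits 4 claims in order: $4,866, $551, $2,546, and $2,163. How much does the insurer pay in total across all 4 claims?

$8,226

Claim 1 ($4,866): deductible takes $550, $4,316 remains; 15% of $4,316 = $647.40. Owner owes $1,197.40 (running OOP $1,197.40). Insurer: $4,866 − $1,197.40 = $3,668.60.
Claim 2 ($551): deductible met; 15% of $551 = $82.65. Cost to owner: $82.65. OOP to date $1,280.05. Plan pays $551 − $82.65 = $468.35.
Claim 3 ($2,546): deductible met; 15% of $2,546 = $381.90. Owner owes $381.90 (running OOP $1,661.95). Plan pays $2,546 − $381.90 = $2,164.10.
Claim 4 ($2,163): deductible already satisfied, so owner's share is 15% × $2,163 = $324.45. OOP would hit $1,986.40 > $1,900, so the cap limits the owner to $1,900 − $1,661.95 = $238.05. Plan pays $2,163 − $238.05 = $1,924.95.
Insurer total = bills − owner's total = $10,126 − $1,900 = $8,226.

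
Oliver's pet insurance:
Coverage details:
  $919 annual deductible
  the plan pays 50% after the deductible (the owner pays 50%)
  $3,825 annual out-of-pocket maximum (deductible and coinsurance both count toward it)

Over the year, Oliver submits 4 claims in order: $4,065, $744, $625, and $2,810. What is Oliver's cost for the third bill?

$312.50

Claim 1 ($4,065): $919 finishes the deductible; $3,146 goes to coinsurance; owner's 50% is $1,573. Cost to owner: $2,492. OOP to date $2,492.
Claim 2 ($744): 50% coinsurance on $744 = $372. Owner pays $372; OOP now $2,864.
Claim 3 ($625): deductible already satisfied, so owner's share is 50% × $625 = $312.50. Cost to owner: $312.50. OOP to date $3,176.50.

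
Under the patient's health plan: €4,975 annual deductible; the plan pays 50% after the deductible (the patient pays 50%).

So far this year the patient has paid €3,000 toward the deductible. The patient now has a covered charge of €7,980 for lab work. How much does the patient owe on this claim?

€3,000 of the €4,975 deductible is already met, leaving €1,975.
That leaves €7,980 − €1,975 = €6,005 for coinsurance.
Patient's 50% share of €6,005 is €3,002.50.
So the patient owes €1,975 + €3,002.50 = €4,977.50.

€4,977.50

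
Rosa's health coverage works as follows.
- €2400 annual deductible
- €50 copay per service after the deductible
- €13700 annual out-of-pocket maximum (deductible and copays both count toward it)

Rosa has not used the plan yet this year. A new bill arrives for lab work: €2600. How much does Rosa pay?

The full €2400 deductible is still open; €2400 of this bill applies to it.
That leaves €2600 − €2400 = €200 for the copay.
Copay on this service: €50.
Patient responsibility before any cap: €2400 + €50 = €2450.
Total out-of-pocket so far would be €0 + €2450 = €2450, below the €13700 cap — no reduction.

€2450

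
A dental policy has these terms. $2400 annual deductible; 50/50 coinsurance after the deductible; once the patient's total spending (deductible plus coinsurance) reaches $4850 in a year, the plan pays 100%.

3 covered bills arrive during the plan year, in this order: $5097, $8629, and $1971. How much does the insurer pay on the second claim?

$7527.50

Claim 1 ($5097): $2400 to deductible, leaving $2697; 50% of $2697 = $1348.50. Cost to patient: $3748.50. OOP to date $3748.50. Plan pays $5097 − $3748.50 = $1348.50.
Claim 2 ($8629): 50% coinsurance on $8629 = $4314.50. Adding that to $3748.50 gives $8063, past the $4850 cap; patient pays only $4850 − $3748.50 = $1101.50. Plan pays $8629 − $1101.50 = $7527.50.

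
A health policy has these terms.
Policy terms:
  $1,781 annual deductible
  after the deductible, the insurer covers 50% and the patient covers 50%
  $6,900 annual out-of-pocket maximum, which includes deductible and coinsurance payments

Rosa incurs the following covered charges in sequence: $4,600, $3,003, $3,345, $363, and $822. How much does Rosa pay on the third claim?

$1,672.50

Claim 1 — $4,600: $1,781 finishes the deductible; $2,819 goes to coinsurance; patient's 50% is $1,409.50. Patient owes $3,190.50 (running OOP $3,190.50).
Claim 2 — $3,003: deductible already satisfied, so patient's share is 50% × $3,003 = $1,501.50. Cost to patient: $1,501.50. OOP to date $4,692.
Claim 3 — $3,345: 50% coinsurance on $3,345 = $1,672.50. Cost to patient: $1,672.50. OOP to date $6,364.50.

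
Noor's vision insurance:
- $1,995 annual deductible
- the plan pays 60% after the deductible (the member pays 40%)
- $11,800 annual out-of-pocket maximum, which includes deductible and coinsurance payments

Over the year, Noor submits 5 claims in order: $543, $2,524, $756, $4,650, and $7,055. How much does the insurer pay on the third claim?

Claim 1 — $543: all of it applies to the deductible. Cost to member: $543. OOP to date $543. Plan pays $543 − $543 = $0.
Claim 2 — $2,524: $1,452 finishes the deductible; $1,072 goes to coinsurance; coinsurance $1,072 × 40% = $428.80. Member pays $1,880.80; OOP now $2,423.80. Plan pays $2,524 − $1,880.80 = $643.20.
Claim 3 — $756: 40% coinsurance on $756 = $302.40. Member pays $302.40; OOP now $2,726.20. Plan pays $756 − $302.40 = $453.60.

$453.60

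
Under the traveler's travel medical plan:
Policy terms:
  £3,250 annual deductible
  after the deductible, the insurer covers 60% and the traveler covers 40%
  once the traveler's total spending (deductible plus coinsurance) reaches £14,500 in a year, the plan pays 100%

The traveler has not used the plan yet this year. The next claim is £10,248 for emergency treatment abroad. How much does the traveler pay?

Nothing has been paid toward the £3,250 deductible, so the first £3,250 of this charge is applied there.
After the £3,250 deductible portion, £10,248 − £3,250 = £6,998 is subject to coinsurance.
40% of £6,998 = £2,799.20 falls to the traveler.
So the traveler owes £3,250 + £2,799.20 = £6,049.20 before any cap.
Total out-of-pocket so far would be £0 + £6,049.20 = £6,049.20, below the £14,500 cap — no reduction.

£6,049.20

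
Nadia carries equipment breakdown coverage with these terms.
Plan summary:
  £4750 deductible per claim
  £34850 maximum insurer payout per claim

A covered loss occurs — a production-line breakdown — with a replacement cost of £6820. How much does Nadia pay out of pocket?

£4750

After the deductible, £6820 − £4750 = £2070 remains.
£2070 ≤ £34850, so the limit doesn't bind; insurer pays £2070.
The business owner bears the rest of the original loss: £6820 − £2070 = £4750.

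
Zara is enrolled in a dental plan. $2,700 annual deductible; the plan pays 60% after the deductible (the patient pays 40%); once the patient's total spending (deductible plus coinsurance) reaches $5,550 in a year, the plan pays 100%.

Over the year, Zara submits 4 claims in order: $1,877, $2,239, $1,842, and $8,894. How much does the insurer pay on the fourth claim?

$7,347.20

Claim 1 — $1,877: all of it applies to the deductible. Patient pays $1,877; OOP now $1,877. Insurer: $1,877 − $1,877 = $0.
Claim 2 — $2,239: deductible takes $823, $1,416 remains; coinsurance $1,416 × 40% = $566.40. Cost to patient: $1,389.40. OOP to date $3,266.40. Insurer: $2,239 − $1,389.40 = $849.60.
Claim 3 — $1,842: deductible met; 40% of $1,842 = $736.80. Patient pays $736.80; OOP now $4,003.20. Insurer: $1,842 − $736.80 = $1,105.20.
Claim 4 — $8,894: 40% coinsurance on $8,894 = $3,557.60. Adding that to $4,003.20 gives $7,560.80, past the $5,550 cap; patient pays only $5,550 − $4,003.20 = $1,546.80. Plan pays $8,894 − $1,546.80 = $7,347.20.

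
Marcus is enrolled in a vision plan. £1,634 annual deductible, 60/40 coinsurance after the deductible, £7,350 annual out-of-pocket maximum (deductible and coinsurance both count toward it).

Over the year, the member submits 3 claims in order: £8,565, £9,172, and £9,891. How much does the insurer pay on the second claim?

Claim 1 (£8,565): £1,634 finishes the deductible; £6,931 goes to coinsurance; member's 40% is £2,772.40. Cost to member: £4,406.40. OOP to date £4,406.40. Plan pays £8,565 − £4,406.40 = £4,158.60.
Claim 2 (£9,172): deductible already satisfied, so member's share is 40% × £9,172 = £3,668.80. OOP would hit £8,075.20 > £7,350, so the cap limits the member to £7,350 − £4,406.40 = £2,943.60. Insurer: £9,172 − £2,943.60 = £6,228.40.

£6,228.40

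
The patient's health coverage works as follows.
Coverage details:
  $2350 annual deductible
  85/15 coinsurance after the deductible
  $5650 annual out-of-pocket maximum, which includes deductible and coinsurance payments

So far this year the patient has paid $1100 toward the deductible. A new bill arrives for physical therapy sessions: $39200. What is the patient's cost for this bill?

$4550

$1100 of the $2350 deductible is already met, leaving $1250.
The remaining $37950 (= $39200 − $1250) moves to coinsurance.
Coinsurance: $37950 × 15% = $5692.50.
That puts the patient's cost at $1250 + $5692.50 = $6942.50 before any cap.
Adding $6942.50 to the $1100 already spent would give $8042.50, which exceeds the $5650 cap; the patient pays just $5650 − $1100 = $4550.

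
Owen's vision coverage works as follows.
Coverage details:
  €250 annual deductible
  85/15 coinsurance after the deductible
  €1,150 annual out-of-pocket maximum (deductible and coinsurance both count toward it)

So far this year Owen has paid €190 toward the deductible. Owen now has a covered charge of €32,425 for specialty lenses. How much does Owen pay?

€960

Remaining deductible: €250 − €190 = €60.
After the €60 deductible portion, €32,425 − €60 = €32,365 is subject to coinsurance.
15% of €32,365 = €4,854.75 falls to the member.
So the member owes €60 + €4,854.75 = €4,914.75 before any cap.
Year-to-date out-of-pocket would reach €190 + €4,914.75 = €5,104.75, above the €1,150 maximum, so the member pays only €1,150 − €190 = €960.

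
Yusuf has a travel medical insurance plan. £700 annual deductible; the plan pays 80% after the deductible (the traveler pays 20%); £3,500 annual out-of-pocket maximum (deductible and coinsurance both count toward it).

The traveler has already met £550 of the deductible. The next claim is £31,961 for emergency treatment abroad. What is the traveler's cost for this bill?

Remaining deductible: £700 − £550 = £150.
The remaining £31,811 (= £31,961 − £150) moves to coinsurance.
20% of £31,811 = £6,362.20 falls to the traveler.
So the traveler owes £150 + £6,362.20 = £6,512.20 before any cap.
Adding £6,512.20 to the £550 already spent would give £7,062.20, which exceeds the £3,500 cap; the traveler pays just £3,500 − £550 = £2,950.

£2,950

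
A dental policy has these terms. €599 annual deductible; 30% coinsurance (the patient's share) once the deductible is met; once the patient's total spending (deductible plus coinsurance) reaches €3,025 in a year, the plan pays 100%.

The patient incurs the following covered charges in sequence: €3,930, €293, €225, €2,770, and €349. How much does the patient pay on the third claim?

Claim 1 (€3,930): €599 finishes the deductible; €3,331 goes to coinsurance; patient's 30% is €999.30. Patient pays €1,598.30; OOP now €1,598.30.
Claim 2 (€293): deductible met; 30% of €293 = €87.90. Patient pays €87.90; OOP now €1,686.20.
Claim 3 (€225): deductible already satisfied, so patient's share is 30% × €225 = €67.50. Patient owes €67.50 (running OOP €1,753.70).

€67.50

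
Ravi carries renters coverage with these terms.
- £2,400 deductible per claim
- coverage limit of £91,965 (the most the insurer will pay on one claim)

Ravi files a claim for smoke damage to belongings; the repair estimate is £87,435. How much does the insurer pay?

£85,035

After the deductible, £87,435 − £2,400 = £85,035 remains.
£85,035 ≤ £91,965, so the limit doesn't bind; insurer pays £85,035.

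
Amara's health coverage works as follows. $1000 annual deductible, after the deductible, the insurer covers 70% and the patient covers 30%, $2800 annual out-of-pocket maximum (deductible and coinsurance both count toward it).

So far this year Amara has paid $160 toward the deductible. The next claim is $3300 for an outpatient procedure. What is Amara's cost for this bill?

$160 of the $1000 deductible is already met, leaving $840.
That leaves $3300 − $840 = $2460 for coinsurance.
Patient's 30% share of $2460 is $738.
Patient responsibility before any cap: $840 + $738 = $1578.
Year-to-date out-of-pocket becomes $160 + $1578 = $1738, still under the $2800 maximum, so no cap applies.

$1578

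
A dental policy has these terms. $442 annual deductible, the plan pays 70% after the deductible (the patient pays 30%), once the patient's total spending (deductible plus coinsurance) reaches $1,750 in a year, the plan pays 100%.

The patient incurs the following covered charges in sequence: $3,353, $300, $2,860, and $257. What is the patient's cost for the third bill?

Claim 1 ($3,353): deductible takes $442, $2,911 remains; 30% of $2,911 = $873.30. Patient pays $1,315.30; OOP now $1,315.30.
Claim 2 ($300): 30% coinsurance on $300 = $90. Cost to patient: $90. OOP to date $1,405.30.
Claim 3 ($2,860): deductible met; 30% of $2,860 = $858. Adding that to $1,405.30 gives $2,263.30, past the $1,750 cap; patient pays only $1,750 − $1,405.30 = $344.70.

$344.70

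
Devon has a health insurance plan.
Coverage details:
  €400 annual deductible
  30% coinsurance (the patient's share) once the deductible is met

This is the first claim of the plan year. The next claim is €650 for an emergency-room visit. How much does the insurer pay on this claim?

€175

Nothing has been paid toward the €400 deductible, so the first €400 of this charge is applied there.
After the €400 deductible portion, €650 − €400 = €250 is subject to coinsurance.
Patient's 30% share of €250 is €75.
So the patient owes €400 + €75 = €475.
The plan picks up €650 − €475 = €175.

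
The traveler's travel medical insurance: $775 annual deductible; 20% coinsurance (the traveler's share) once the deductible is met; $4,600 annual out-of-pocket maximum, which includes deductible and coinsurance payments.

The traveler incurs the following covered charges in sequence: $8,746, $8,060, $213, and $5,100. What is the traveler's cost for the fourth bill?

$576.20

Claim 1 ($8,746): deductible takes $775, $7,971 remains; 20% of $7,971 = $1,594.20. Traveler owes $2,369.20 (running OOP $2,369.20).
Claim 2 ($8,060): deductible met; 20% of $8,060 = $1,612. Cost to traveler: $1,612. OOP to date $3,981.20.
Claim 3 ($213): deductible already satisfied, so traveler's share is 20% × $213 = $42.60. Traveler pays $42.60; OOP now $4,023.80.
Claim 4 ($5,100): deductible already satisfied, so traveler's share is 20% × $5,100 = $1,020. OOP would hit $5,043.80 > $4,600, so the cap limits the traveler to $4,600 − $4,023.80 = $576.20.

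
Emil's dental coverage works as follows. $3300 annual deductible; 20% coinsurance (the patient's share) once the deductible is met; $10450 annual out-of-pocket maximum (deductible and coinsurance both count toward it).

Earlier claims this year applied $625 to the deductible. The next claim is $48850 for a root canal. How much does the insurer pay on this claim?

Remaining deductible: $3300 − $625 = $2675.
That leaves $48850 − $2675 = $46175 for coinsurance.
20% of $46175 = $9235 falls to the patient.
So the patient owes $2675 + $9235 = $11910 before any cap.
Year-to-date out-of-pocket would reach $625 + $11910 = $12535, above the $10450 maximum, so the patient pays only $10450 − $625 = $9825.
The insurer covers the remainder: $48850 − $9825 = $39025.

$39025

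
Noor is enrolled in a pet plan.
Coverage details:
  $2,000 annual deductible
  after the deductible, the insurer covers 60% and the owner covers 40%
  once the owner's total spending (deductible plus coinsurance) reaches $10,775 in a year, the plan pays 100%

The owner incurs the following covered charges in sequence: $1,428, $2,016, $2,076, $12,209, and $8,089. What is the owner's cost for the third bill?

$830.40

Bill 1, $1,428: entire amount goes to the deductible. Owner pays $1,428; OOP now $1,428.
Bill 2, $2,016: deductible takes $572, $1,444 remains; 40% of $1,444 = $577.60. Owner pays $1,149.60; OOP now $2,577.60.
Bill 3, $2,076: 40% coinsurance on $2,076 = $830.40. Owner owes $830.40 (running OOP $3,408).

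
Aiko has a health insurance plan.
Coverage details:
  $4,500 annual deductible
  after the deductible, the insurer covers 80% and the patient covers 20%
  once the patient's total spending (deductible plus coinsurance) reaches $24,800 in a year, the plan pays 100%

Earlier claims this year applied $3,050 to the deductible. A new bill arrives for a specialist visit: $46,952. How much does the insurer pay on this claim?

Remaining deductible: $4,500 − $3,050 = $1,450.
The remaining $45,502 (= $46,952 − $1,450) moves to coinsurance.
Patient's 20% share of $45,502 is $9,100.40.
That puts the patient's cost at $1,450 + $9,100.40 = $10,550.40 before any cap.
Total out-of-pocket so far would be $3,050 + $10,550.40 = $13,600.40, below the $24,800 cap — no reduction.
Insurer pays the balance: $46,952 − $10,550.40 = $36,401.60.

$36,401.60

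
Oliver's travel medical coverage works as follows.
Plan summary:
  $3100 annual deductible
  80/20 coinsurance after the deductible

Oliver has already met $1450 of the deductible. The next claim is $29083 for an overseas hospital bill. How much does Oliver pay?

$7136.60

$1450 of the $3100 deductible is already met, leaving $1650.
The remaining $27433 (= $29083 − $1650) moves to coinsurance.
Traveler's 20% share of $27433 is $5486.60.
Traveler responsibility: $1650 + $5486.60 = $7136.60.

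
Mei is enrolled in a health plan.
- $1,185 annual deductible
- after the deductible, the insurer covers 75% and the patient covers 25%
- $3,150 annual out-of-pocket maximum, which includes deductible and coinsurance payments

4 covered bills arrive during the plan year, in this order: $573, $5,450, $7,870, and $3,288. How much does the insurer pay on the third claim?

$7,114.50

Claim 1 ($573): entire amount goes to the deductible. Patient pays $573; OOP now $573. Plan pays $573 − $573 = $0.
Claim 2 ($5,450): $612 to deductible, leaving $4,838; 25% of $4,838 = $1,209.50. Patient pays $1,821.50; OOP now $2,394.50. Insurer: $5,450 − $1,821.50 = $3,628.50.
Claim 3 ($7,870): deductible already satisfied, so patient's share is 25% × $7,870 = $1,967.50. That would push OOP to $4,362, over the $3,150 cap, so patient pays $3,150 − $2,394.50 = $755.50. Insurer: $7,870 − $755.50 = $7,114.50.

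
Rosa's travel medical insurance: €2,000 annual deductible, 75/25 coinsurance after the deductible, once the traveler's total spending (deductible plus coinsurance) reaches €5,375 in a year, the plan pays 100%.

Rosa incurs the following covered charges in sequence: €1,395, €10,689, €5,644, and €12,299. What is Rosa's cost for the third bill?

Claim 1 (€1,395): fully absorbed by the deductible. Traveler owes €1,395 (running OOP €1,395).
Claim 2 (€10,689): deductible takes €605, €10,084 remains; traveler's 25% is €2,521. Cost to traveler: €3,126. OOP to date €4,521.
Claim 3 (€5,644): deductible already satisfied, so traveler's share is 25% × €5,644 = €1,411. That would push OOP to €5,932, over the €5,375 cap, so traveler pays €5,375 − €4,521 = €854.

€854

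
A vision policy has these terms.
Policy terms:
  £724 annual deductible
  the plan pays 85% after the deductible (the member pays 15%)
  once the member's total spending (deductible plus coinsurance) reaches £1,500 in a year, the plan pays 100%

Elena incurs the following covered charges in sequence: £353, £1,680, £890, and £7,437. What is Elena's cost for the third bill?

Bill 1, £353: entire amount goes to the deductible. Member pays £353; OOP now £353.
Bill 2, £1,680: £371 to deductible, leaving £1,309; coinsurance £1,309 × 15% = £196.35. Member pays £567.35; OOP now £920.35.
Bill 3, £890: deductible met; 15% of £890 = £133.50. Cost to member: £133.50. OOP to date £1,053.85.

£133.50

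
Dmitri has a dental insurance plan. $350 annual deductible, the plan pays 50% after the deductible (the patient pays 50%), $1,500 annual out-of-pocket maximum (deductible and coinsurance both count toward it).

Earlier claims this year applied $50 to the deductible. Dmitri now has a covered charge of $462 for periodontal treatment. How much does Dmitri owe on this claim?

$381

Deductible still to meet: $350 − $50 = $300.
The remaining $162 (= $462 − $300) moves to coinsurance.
Patient's 50% share of $162 is $81.
So the patient owes $300 + $81 = $381 before any cap.
Cumulative spending $50 + $381 = $431 stays under the $1,500 maximum.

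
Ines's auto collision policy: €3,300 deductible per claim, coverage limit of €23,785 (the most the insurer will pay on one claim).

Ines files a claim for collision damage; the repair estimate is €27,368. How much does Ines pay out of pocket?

Less the €3,300 deductible: €27,368 − €3,300 = €24,068.
€24,068 exceeds the €23,785 limit, so the insurer pays the limit: €23,785.
The driver bears the rest of the original loss: €27,368 − €23,785 = €3,583.

€3,583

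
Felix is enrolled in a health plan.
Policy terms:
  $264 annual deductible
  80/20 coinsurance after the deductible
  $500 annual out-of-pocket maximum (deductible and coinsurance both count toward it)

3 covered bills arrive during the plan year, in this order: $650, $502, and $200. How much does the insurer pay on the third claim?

Bill 1, $650: $264 to deductible, leaving $386; 20% of $386 = $77.20. Cost to patient: $341.20. OOP to date $341.20. Plan pays $650 − $341.20 = $308.80.
Bill 2, $502: deductible already satisfied, so patient's share is 20% × $502 = $100.40. Cost to patient: $100.40. OOP to date $441.60. Plan pays $502 − $100.40 = $401.60.
Bill 3, $200: deductible met; 20% of $200 = $40. Cost to patient: $40. OOP to date $481.60. Plan pays $200 − $40 = $160.

$160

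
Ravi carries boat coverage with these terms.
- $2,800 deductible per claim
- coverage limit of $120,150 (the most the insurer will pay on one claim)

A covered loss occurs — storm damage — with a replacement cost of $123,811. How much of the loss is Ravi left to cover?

$3,661

After the deductible, $123,811 − $2,800 = $121,011 remains.
The $120,150 per-incident cap binds; insurer pays $120,150.
Owner's share is the uncovered remainder: $123,811 − $120,150 = $3,661.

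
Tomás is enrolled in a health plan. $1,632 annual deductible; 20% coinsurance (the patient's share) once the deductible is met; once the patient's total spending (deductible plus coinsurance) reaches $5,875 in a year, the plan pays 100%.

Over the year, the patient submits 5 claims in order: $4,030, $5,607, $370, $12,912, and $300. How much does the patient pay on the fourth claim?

$2,568

#1 ($4,030): $1,632 to deductible, leaving $2,398; 20% of $2,398 = $479.60. Patient owes $2,111.60 (running OOP $2,111.60).
#2 ($5,607): deductible already satisfied, so patient's share is 20% × $5,607 = $1,121.40. Patient pays $1,121.40; OOP now $3,233.
#3 ($370): deductible already satisfied, so patient's share is 20% × $370 = $74. Patient pays $74; OOP now $3,307.
#4 ($12,912): deductible already satisfied, so patient's share is 20% × $12,912 = $2,582.40. OOP would hit $5,889.40 > $5,875, so the cap limits the patient to $5,875 − $3,307 = $2,568.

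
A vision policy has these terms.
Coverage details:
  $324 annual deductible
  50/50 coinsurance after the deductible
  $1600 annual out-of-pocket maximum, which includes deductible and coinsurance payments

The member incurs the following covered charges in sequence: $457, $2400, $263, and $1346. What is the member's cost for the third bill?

Claim 1 — $457: deductible takes $324, $133 remains; coinsurance $133 × 50% = $66.50. Cost to member: $390.50. OOP to date $390.50.
Claim 2 — $2400: deductible met; 50% of $2400 = $1200. Member owes $1200 (running OOP $1590.50).
Claim 3 — $263: deductible already satisfied, so member's share is 50% × $263 = $131.50. Adding that to $1590.50 gives $1722, past the $1600 cap; member pays only $1600 − $1590.50 = $9.50.

$9.50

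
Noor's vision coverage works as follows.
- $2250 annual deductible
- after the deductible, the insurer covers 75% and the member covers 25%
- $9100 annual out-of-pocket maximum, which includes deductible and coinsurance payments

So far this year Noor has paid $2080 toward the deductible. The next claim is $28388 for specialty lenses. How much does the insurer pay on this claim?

$21368

Deductible still to meet: $2250 − $2080 = $170.
The remaining $28218 (= $28388 − $170) moves to coinsurance.
Coinsurance: $28218 × 25% = $7054.50.
That puts the member's cost at $170 + $7054.50 = $7224.50 before any cap.
Year-to-date out-of-pocket would reach $2080 + $7224.50 = $9304.50, above the $9100 maximum, so the member pays only $9100 − $2080 = $7020.
The insurer covers the remainder: $28388 − $7020 = $21368.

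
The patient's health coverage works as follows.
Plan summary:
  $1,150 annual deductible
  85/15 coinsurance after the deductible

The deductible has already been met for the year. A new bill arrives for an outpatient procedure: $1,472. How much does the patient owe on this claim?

$220.80

With the deductible met, the entire $1,472 is subject to coinsurance.
Coinsurance: $1,472 × 15% = $220.80.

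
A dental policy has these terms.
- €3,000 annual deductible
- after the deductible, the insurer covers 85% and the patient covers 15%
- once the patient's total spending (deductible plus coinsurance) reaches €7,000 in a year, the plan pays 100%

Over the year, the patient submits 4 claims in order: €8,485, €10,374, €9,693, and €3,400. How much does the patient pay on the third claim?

€1,453.95

Claim 1 — €8,485: €3,000 to deductible, leaving €5,485; patient's 15% is €822.75. Patient owes €3,822.75 (running OOP €3,822.75).
Claim 2 — €10,374: deductible already satisfied, so patient's share is 15% × €10,374 = €1,556.10. Patient owes €1,556.10 (running OOP €5,378.85).
Claim 3 — €9,693: 15% coinsurance on €9,693 = €1,453.95. Patient pays €1,453.95; OOP now €6,832.80.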